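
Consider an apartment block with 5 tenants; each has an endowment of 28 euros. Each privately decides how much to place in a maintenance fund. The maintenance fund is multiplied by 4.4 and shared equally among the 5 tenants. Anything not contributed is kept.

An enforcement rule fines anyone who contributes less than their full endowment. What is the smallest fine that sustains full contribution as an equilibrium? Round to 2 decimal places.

Given the others contribute fully, the best deviation is to contribute 0 (any partial contribution still incurs the fine and gives up units whose private return 0.8800 is below 1).
Deviating from 28 to 0 saves 28 euros but forfeits the deviator's share of the drop in the maintenance fund: 4.4/5 × 28 = 24.64.
So the deviation gain is 28 − 24.64 = 3.36, and the fine must be at least 3.36 euros to wipe it out.

3.36 euros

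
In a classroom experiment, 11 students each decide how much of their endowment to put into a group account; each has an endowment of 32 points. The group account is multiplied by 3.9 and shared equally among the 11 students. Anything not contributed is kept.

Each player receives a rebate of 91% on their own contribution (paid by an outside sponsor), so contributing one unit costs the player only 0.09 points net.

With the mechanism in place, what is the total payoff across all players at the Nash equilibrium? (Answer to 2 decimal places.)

1693.12 points

Under the mechanism each unit contributed yields (3.9/11) / 0.09 = 3.9394 back to its contributor per unit of net cost, which exceeds 1, making full contribution the dominant choice for everyone.
So the Nash equilibrium is full contribution by all 11; the group earns 11 × (32 × 0.91 + 3.9 × 32) = 1693.12.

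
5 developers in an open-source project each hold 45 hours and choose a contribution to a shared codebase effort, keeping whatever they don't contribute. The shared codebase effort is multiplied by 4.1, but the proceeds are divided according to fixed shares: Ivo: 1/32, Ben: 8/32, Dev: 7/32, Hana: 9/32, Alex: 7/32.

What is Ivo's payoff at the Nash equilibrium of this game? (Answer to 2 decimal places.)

56.53 hours

For player j, contributing a unit is worthwhile iff 4.1 × (j's share) ≥ 1, i.e. iff j's share is at least 0.2439.
Ben and Hana clear that bar, contributing 45 each; the remaining 3 contribute 0. Total contributed: 90.
Ivo keeps 45 and receives 4.1 × 90 × 1/32 = 11.53 from the shared codebase effort, for a payoff of 56.53.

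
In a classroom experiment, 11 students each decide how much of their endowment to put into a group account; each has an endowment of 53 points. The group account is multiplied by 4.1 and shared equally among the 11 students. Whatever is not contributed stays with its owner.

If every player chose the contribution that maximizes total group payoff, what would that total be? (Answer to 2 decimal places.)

2390.30 points

Each contributed unit returns 4.100 to the group as a whole (0.3727 to each of 11 players), which exceeds 1, so the social optimum is full contribution: group total = 4.100 × 583 = 2390.30.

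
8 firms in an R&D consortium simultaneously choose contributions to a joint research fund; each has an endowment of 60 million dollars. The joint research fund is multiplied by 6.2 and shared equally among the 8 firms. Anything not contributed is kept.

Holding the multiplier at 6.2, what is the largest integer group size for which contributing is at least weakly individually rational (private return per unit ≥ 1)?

Private return per unit is 6.2/(group size), which is ≥ 1 whenever the group size is ≤ 6.2.
The largest such integer is 6.

6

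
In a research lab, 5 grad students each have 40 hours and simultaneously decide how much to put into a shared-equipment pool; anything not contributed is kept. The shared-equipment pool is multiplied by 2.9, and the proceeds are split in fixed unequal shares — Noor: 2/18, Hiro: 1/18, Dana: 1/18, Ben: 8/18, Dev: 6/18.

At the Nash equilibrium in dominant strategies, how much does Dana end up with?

46.44 hours

Player j's private return per contributed unit is 2.9 × (j's share). Contributing is weakly dominant for j when that share is at least 1/2.9 = 0.3448, and contributing 0 is dominant otherwise.
The only share above 0.3448 is Ben's 8/18, contributing 40; the remaining 4 contribute 0. Total contributed: 40.
Dana keeps 40 and receives 2.9 × 40 × 1/18 = 6.44 from the shared-equipment pool, for a payoff of 46.44.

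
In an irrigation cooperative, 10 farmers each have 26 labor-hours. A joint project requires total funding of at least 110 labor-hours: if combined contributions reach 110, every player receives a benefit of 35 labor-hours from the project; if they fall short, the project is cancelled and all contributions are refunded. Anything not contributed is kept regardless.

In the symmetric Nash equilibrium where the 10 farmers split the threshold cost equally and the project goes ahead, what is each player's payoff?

Equal share of the threshold: 110/10 = 11.
At this profile no one gains by cutting their contribution: any cut drops the total below 110, the project is cancelled, contributions are refunded, and the deviator ends with 26, which is less than 26 − 11 + 35 = 50. Contributing more than 11 just wastes the excess. So contributing exactly 11 is a best response.
Each player's payoff: 26 − 11 + 35 = 50.

50 labor-hours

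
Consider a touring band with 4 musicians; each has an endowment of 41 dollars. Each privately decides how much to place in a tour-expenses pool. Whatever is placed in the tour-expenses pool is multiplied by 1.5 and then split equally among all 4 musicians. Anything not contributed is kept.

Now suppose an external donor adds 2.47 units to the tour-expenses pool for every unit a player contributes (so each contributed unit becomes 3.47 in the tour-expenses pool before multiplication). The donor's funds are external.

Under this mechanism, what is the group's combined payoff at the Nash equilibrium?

Under the mechanism each unit contributed yields 1.5 × 3.47 / 4 = 1.3013 back to its contributor per unit of net cost, which exceeds 1, making full contribution the dominant choice for everyone.
So the Nash equilibrium is full contribution by all 4; the group earns 1.5 × 3.47 × 164 = 853.62.

853.62 dollars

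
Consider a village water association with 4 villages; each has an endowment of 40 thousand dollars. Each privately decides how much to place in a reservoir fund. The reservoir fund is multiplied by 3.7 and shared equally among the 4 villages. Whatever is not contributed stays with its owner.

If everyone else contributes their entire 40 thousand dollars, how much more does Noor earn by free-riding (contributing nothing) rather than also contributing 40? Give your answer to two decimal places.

3.00 thousand dollars

Switching from a contribution of 40 to 0 lets Noor keep an extra 40 thousand dollars, but lowers the reservoir fund by 40, which costs Noor their own share of that drop: 3.7/4 × 40 = 37.00.
Net gain = 40 − 37.00 = 3.00. The private return per contributed unit (0.9250) is below 1, so free-riding is indeed the best response regardless of what the others do.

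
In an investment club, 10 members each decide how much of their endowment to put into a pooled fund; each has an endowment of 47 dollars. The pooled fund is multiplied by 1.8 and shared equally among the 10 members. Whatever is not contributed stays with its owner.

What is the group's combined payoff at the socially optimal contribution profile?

Each contributed unit returns 1.800 to the group as a whole (0.1800 to each of 10 players), which exceeds 1, so the social optimum is full contribution: group total = 1.800 × 470 = 846.00.

846.00 dollars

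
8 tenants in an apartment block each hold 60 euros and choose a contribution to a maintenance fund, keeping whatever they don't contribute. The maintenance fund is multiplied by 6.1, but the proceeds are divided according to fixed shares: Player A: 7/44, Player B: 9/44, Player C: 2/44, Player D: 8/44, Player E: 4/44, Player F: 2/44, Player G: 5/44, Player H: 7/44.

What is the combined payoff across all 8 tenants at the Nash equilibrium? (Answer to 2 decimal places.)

1092.00 euros

A player with share s gets back 6.1·s per unit contributed, so full contribution is dominant for anyone with s > 1/6.1 = 0.1639 and zero contribution is dominant for anyone below.
Player B and Player D clear that bar, contributing 60 each; the remaining 6 contribute 0. Total contributed: 120.
The maintenance fund pays out 6.1 × 120 = 732.00 in total (split across the unequal shares, but the aggregate is all that matters for the group sum).
The 6 free-riders keep 60 each, adding 360. Group total = 360 + 732.00 = 1092.00.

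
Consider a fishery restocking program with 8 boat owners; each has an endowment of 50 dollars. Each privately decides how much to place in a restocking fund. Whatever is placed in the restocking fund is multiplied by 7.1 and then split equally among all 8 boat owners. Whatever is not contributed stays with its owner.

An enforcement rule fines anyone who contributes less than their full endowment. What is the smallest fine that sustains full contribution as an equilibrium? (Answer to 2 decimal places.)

Given the others contribute fully, the best deviation is to contribute 0 (any partial contribution still incurs the fine and gives up units whose private return 0.8875 is below 1).
Deviating from 50 to 0 saves 50 dollars but forfeits the deviator's share of the drop in the restocking fund: 7.1/8 × 50 = 44.37.
So the deviation gain is 50 − 44.37 = 5.63, and the fine must be at least 5.63 dollars to wipe it out.

5.63 dollars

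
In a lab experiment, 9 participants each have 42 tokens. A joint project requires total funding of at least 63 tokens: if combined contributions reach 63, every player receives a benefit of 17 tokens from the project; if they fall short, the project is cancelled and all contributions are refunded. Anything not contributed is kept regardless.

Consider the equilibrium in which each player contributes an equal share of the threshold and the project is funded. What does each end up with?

52 tokens

Equal share of the threshold: 63/9 = 7.
At this profile no one gains by cutting their contribution: any cut drops the total below 63, the project is cancelled, contributions are refunded, and the deviator ends with 42, which is less than 42 − 7 + 17 = 52. Contributing more than 7 just wastes the excess. So contributing exactly 7 is a best response.
Each player's payoff: 42 − 7 + 17 = 52.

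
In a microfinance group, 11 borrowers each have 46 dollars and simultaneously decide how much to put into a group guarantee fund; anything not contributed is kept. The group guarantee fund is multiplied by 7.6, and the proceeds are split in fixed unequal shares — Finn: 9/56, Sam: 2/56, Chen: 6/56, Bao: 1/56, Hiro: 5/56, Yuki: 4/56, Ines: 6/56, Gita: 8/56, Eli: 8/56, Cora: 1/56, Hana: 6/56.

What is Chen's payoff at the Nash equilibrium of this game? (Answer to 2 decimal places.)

Player j's private return per contributed unit is 7.6 × (j's share). Contributing is weakly dominant for j when that share is at least 1/7.6 = 0.1316, and contributing 0 is dominant otherwise.
The shares above 0.1316 belong to Finn, Gita and Eli, contributing 46 each; the remaining 8 contribute 0. Total contributed: 138.
Chen keeps 46 and receives 7.6 × 138 × 6/56 = 112.37 from the group guarantee fund, for a payoff of 158.37.

158.37 dollars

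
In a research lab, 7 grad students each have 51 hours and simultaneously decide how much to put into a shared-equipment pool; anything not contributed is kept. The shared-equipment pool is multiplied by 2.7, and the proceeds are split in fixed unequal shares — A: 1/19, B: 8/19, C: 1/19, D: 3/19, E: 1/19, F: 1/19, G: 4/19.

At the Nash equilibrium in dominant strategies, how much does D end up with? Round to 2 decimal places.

Player j's private return per contributed unit is 2.7 × (j's share). Contributing is weakly dominant for j when that share is at least 1/2.7 = 0.3704, and contributing 0 is dominant otherwise.
B alone (share 8/19) is above the threshold, contributing 51; the remaining 6 contribute 0. Total contributed: 51.
D keeps 51 and receives 2.7 × 51 × 3/19 = 21.74 from the shared-equipment pool, for a payoff of 72.74.

72.74 hours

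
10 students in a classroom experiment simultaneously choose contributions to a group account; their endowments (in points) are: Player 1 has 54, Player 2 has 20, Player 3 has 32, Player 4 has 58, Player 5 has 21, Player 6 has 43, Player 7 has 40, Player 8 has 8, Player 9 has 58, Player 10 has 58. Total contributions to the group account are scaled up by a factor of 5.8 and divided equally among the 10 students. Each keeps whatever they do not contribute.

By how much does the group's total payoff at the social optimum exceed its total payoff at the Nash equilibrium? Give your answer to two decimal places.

1881.60 points

The private return per contributed unit is 5.8/10 = 0.5800 < 1 for every player regardless of endowment, so the Nash equilibrium is zero contribution and the group total is Σ E_j = 54 + 20 + 32 + 58 + 21 + 43 + 40 + 8 + 58 + 58 = 392.
Each contributed unit returns 5.800 to the group, so the social optimum is full contribution by everyone: group total = 5.800 × 392 = 2273.60.
Efficiency loss = (5.800 − 1) × 392 = 1881.60.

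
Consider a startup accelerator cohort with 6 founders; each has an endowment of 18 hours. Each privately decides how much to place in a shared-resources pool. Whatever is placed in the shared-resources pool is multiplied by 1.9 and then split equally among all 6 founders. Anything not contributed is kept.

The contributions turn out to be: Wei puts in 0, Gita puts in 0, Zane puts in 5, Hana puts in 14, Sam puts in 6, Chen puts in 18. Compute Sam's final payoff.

Total contributed: 0 + 0 + 5 + 14 + 6 + 18 = 43.
Each receives 1.9 × 43 / 6 = 13.62 from the shared-resources pool.
Sam keeps 18 − 6 = 12, so Sam's payoff is 12 + 13.62 = 25.62.

25.62 hours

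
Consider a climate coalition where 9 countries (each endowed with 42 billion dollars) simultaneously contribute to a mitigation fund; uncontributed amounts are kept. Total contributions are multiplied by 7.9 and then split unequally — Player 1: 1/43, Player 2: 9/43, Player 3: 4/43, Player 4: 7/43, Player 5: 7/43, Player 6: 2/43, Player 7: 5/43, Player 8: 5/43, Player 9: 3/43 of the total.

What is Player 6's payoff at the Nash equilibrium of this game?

88.30 billion dollars

For player j, contributing a unit is worthwhile iff 7.9 × (j's share) ≥ 1, i.e. iff j's share is at least 0.1266.
Player 2, Player 4 and Player 5 clear that bar, contributing 42 each; the remaining 6 contribute 0. Total contributed: 126.
Player 6 keeps 42 and receives 7.9 × 126 × 2/43 = 46.30 from the mitigation fund, for a payoff of 88.30.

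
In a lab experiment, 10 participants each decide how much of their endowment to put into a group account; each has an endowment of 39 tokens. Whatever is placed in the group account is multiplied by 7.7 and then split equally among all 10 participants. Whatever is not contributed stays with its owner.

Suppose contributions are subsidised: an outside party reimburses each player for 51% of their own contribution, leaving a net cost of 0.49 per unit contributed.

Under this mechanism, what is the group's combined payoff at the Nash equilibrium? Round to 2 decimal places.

3201.90 tokens

With the mechanism, a contributed unit returns (7.7/10) / 0.49 = 1.5714 per unit of net cost to the contributor — now above 1 — so contributing fully is weakly dominant for every player.
So the Nash equilibrium is full contribution by all 10; the group earns 10 × (39 × 0.51 + 7.7 × 39) = 3201.90.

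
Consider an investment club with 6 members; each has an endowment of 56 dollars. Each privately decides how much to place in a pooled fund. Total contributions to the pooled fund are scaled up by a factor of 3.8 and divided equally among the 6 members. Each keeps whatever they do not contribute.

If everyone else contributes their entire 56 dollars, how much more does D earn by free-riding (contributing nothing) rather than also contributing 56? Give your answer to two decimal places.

Switching from a contribution of 56 to 0 lets D keep an extra 56 dollars, but lowers the pooled fund by 56, which costs D their own share of that drop: 3.8/6 × 56 = 35.47.
Net gain = 56 − 35.47 = 20.53. The private return per contributed unit (0.6333) is below 1, so free-riding is indeed the best response regardless of what the others do.

20.53 dollars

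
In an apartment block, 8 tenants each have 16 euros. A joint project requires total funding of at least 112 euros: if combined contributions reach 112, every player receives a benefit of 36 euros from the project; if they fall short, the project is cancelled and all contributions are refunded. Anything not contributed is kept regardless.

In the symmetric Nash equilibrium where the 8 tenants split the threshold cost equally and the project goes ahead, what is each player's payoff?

38 euros

Equal share of the threshold: 112/8 = 14.
At this profile no one gains by cutting their contribution: any cut drops the total below 112, the project is cancelled, contributions are refunded, and the deviator ends with 16, which is less than 16 − 14 + 36 = 38. Contributing more than 14 just wastes the excess. So contributing exactly 14 is a best response.
Each player's payoff: 16 − 14 + 36 = 38.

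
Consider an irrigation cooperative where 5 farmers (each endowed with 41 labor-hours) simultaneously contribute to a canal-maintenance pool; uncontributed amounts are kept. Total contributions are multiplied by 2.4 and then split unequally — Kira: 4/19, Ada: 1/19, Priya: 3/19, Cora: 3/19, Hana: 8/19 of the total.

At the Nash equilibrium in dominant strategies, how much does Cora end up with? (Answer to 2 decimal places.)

For player j, contributing a unit is worthwhile iff 2.4 × (j's share) ≥ 1, i.e. iff j's share is at least 0.4167.
Only Hana (8/19) clears that bar, contributing 41; the remaining 4 contribute 0. Total contributed: 41.
Cora keeps 41 and receives 2.4 × 41 × 3/19 = 15.54 from the canal-maintenance pool, for a payoff of 56.54.

56.54 labor-hours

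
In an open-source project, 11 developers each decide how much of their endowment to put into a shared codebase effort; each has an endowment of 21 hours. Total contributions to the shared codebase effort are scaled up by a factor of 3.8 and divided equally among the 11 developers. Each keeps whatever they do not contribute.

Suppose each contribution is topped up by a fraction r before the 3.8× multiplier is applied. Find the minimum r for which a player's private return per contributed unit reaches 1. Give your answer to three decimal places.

1.895

With matching at rate r, one contributed unit becomes (1 + r) in the shared codebase effort and returns 3.8 × (1 + r) / 11 to the contributor.
Setting this equal to 1: 1 + r = 11/3.8 = 2.8947.
So the minimum matching rate is r = 2.8947 − 1 = 1.895.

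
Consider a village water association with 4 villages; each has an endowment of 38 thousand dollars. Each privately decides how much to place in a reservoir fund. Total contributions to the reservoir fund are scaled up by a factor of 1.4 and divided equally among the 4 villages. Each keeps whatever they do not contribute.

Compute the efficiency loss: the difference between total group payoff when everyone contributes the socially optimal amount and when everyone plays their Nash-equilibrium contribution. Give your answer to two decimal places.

60.80 thousand dollars

Each contributed unit returns 1.4/4 = 0.3500 to its contributor — below 1 — so contributing 0 is dominant for every player. At the Nash equilibrium everyone keeps their 38, and the group total is 4 × 38 = 152.
Each contributed unit returns 1.400 to the group as a whole (0.3500 to each of 4 players), which exceeds 1, so the social optimum is full contribution: group total = 1.400 × 152 = 212.80.
Efficiency loss = 212.80 − 152 = 60.80.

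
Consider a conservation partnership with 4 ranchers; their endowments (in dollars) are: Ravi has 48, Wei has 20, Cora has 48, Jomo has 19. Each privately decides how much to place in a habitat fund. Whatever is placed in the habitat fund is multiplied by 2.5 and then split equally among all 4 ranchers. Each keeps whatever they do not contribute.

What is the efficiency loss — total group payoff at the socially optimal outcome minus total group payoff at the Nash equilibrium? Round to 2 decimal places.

202.50 dollars

The private return per contributed unit is 2.5/4 = 0.6250 < 1 for every player regardless of endowment, so the Nash equilibrium is zero contribution and the group total is Σ E_j = 48 + 20 + 48 + 19 = 135.
Each contributed unit returns 2.500 to the group, so the social optimum is full contribution by everyone: group total = 2.500 × 135 = 337.50.
Efficiency loss = (2.500 − 1) × 135 = 202.50.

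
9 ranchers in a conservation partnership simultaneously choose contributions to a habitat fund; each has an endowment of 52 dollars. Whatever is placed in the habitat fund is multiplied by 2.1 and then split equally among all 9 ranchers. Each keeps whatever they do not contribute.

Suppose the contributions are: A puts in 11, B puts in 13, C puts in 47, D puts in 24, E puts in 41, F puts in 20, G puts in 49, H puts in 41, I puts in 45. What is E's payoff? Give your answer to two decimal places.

Total contributed: 11 + 13 + 47 + 24 + 41 + 20 + 49 + 41 + 45 = 291.
Each receives 2.1 × 291 / 9 = 67.90 from the habitat fund.
E keeps 52 − 41 = 11, so E's payoff is 11 + 67.90 = 78.90.

78.90 dollars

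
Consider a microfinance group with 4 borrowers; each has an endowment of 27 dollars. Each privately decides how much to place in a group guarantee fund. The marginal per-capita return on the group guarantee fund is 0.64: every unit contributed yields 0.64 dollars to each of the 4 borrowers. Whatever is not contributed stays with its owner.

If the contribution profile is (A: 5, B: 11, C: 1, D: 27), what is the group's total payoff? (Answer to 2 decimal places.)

Total contributed: 5 + 11 + 1 + 27 = 44; total kept: 4 × 27 − 44 = 64.
The group guarantee fund pays out 0.64 × 4 × 44 = 112.64 in aggregate.
Group total = 64 + 112.64 = 176.64.

176.64 dollars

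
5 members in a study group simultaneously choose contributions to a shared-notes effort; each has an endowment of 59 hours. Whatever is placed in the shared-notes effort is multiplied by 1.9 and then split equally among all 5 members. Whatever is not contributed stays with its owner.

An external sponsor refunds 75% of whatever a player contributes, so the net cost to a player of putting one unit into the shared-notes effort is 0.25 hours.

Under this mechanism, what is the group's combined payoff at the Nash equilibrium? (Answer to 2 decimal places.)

Under the mechanism each unit contributed yields (1.9/5) / 0.25 = 1.5200 back to its contributor per unit of net cost, which exceeds 1, making full contribution the dominant choice for everyone.
At the Nash equilibrium everyone contributes 59. Group total payoff = 5 × (59 × 0.75 + 1.9 × 59) = 781.75.

781.75 hours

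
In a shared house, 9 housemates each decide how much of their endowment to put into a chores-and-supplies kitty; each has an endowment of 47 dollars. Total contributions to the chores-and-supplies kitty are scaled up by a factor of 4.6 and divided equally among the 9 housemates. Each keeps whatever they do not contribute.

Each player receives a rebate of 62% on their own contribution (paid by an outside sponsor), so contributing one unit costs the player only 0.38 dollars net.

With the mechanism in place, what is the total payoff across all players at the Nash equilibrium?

The effective private return per unit is now (4.6/9) / 0.38 = 1.3450 > 1, so every player's dominant strategy flips to full contribution.
So the Nash equilibrium is full contribution by all 9; the group earns 9 × (47 × 0.62 + 4.6 × 47) = 2208.06.

2208.06 dollars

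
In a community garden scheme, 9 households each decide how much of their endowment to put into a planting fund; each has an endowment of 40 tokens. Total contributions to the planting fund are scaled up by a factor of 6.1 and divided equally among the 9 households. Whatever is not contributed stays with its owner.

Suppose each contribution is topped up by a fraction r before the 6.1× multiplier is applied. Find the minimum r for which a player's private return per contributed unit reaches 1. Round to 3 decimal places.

0.475

With matching at rate r, one contributed unit becomes (1 + r) in the planting fund and returns 6.1 × (1 + r) / 9 to the contributor.
Setting this equal to 1: 1 + r = 9/6.1 = 1.4754.
So the minimum matching rate is r = 1.4754 − 1 = 0.475.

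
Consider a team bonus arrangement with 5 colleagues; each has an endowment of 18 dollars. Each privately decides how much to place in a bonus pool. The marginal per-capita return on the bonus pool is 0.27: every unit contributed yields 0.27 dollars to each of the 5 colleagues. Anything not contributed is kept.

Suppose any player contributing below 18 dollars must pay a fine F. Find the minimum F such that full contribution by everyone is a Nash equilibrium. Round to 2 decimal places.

13.14 dollars

Given the others contribute fully, the best deviation is to contribute 0 (any partial contribution still incurs the fine and gives up units whose private return 0.27 is below 1).
Deviating from 18 to 0 saves 18 dollars but forfeits the deviator's share of the drop in the bonus pool: 0.27 × 18 = 4.86.
So the deviation gain is 18 − 4.86 = 13.14, and the fine must be at least 13.14 dollars to wipe it out.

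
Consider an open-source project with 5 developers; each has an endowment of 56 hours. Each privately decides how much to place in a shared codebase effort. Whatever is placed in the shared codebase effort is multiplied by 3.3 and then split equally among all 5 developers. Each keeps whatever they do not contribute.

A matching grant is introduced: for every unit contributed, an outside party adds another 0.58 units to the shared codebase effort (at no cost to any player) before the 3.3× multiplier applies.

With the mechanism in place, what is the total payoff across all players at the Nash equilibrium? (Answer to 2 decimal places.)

With the mechanism, a contributed unit returns 3.3 × 1.58 / 5 = 1.0428 per unit of net cost to the contributor — now above 1 — so contributing fully is weakly dominant for every player.
So the Nash equilibrium is full contribution by all 5; the group earns 3.3 × 1.58 × 280 = 1459.92.

1459.92 hours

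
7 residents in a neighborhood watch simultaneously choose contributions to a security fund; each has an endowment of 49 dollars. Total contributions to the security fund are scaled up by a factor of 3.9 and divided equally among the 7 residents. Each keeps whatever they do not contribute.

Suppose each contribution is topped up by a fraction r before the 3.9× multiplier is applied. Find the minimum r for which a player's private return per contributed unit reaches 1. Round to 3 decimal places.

With matching at rate r, one contributed unit becomes (1 + r) in the security fund and returns 3.9 × (1 + r) / 7 to the contributor.
Setting this equal to 1: 1 + r = 7/3.9 = 1.7949.
So the minimum matching rate is r = 1.7949 − 1 = 0.795.

0.795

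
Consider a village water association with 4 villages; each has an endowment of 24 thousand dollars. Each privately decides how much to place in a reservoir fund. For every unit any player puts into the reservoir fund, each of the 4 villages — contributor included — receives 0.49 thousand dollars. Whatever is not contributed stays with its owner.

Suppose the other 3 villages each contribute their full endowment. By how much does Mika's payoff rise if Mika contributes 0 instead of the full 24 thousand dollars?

Switching from a contribution of 24 to 0 lets Mika keep an extra 24 thousand dollars, but lowers the reservoir fund by 24, which costs Mika their own share of that drop: 0.49 × 24 = 11.76.
Net gain = 24 − 11.76 = 12.24. The private return per contributed unit (0.49) is below 1, so free-riding is indeed the best response regardless of what the others do.

12.24 thousand dollars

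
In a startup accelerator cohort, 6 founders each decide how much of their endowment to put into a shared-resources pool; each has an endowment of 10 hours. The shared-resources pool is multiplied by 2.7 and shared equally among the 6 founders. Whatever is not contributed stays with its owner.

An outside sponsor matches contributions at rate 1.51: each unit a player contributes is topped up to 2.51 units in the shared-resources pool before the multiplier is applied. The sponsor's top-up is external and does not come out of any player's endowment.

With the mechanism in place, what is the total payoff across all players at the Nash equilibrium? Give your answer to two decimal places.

406.62 hours

Under the mechanism each unit contributed yields 2.7 × 2.51 / 6 = 1.1295 back to its contributor per unit of net cost, which exceeds 1, making full contribution the dominant choice for everyone.
At the Nash equilibrium everyone contributes 10. Group total payoff = 2.7 × 2.51 × 60 = 406.62.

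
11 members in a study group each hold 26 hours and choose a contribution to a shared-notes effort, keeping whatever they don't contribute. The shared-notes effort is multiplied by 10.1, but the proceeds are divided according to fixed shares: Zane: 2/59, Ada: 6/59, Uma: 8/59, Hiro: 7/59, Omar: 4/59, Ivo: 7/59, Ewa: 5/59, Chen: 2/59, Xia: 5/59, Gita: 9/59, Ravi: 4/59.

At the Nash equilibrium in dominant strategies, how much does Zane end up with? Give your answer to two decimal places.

70.51 hours

A player with share s gets back 10.1·s per unit contributed, so full contribution is dominant for anyone with s > 1/10.1 = 0.0990 and zero contribution is dominant for anyone below.
Ada, Uma, Hiro, Ivo and Gita clear that bar, contributing 26 each; the remaining 6 contribute 0. Total contributed: 130.
Zane keeps 26 and receives 10.1 × 130 × 2/59 = 44.51 from the shared-notes effort, for a payoff of 70.51.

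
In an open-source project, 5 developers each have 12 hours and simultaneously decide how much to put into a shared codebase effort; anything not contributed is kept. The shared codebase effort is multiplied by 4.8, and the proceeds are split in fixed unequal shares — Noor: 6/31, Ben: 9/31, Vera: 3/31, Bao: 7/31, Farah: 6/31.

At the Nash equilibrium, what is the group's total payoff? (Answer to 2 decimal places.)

151.20 hours

For player j, contributing a unit is worthwhile iff 4.8 × (j's share) ≥ 1, i.e. iff j's share is at least 0.2083.
The shares above 0.2083 belong to Ben and Bao, contributing 12 each; the remaining 3 contribute 0. Total contributed: 24.
The shared codebase effort pays out 4.8 × 24 = 115.20 in total (split across the unequal shares, but the aggregate is all that matters for the group sum).
The 3 free-riders keep 12 each, adding 36. Group total = 36 + 115.20 = 151.20.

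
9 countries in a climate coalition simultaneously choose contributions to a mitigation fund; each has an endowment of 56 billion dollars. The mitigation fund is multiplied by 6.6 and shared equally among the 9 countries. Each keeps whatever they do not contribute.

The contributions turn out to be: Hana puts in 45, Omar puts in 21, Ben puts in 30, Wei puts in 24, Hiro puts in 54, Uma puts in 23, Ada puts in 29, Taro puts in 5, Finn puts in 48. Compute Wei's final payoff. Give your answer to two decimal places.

236.60 billion dollars

Total contributed: 45 + 21 + 30 + 24 + 54 + 23 + 29 + 5 + 48 = 279.
Each receives 6.6 × 279 / 9 = 204.60 from the mitigation fund.
Wei keeps 56 − 24 = 32, so Wei's payoff is 32 + 204.60 = 236.60.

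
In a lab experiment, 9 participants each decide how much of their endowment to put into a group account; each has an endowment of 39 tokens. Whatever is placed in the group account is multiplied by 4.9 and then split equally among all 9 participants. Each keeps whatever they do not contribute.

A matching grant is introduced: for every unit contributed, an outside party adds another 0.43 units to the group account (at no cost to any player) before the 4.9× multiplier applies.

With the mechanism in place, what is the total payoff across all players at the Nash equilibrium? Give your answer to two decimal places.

351.00 tokens

With the mechanism, a contributed unit returns 4.9 × 1.43 / 9 = 0.7786 per unit of net cost — still below 1 — so contributing 0 remains dominant for every player.
At the Nash equilibrium no one contributes; group total payoff = 9 × 39 = 351.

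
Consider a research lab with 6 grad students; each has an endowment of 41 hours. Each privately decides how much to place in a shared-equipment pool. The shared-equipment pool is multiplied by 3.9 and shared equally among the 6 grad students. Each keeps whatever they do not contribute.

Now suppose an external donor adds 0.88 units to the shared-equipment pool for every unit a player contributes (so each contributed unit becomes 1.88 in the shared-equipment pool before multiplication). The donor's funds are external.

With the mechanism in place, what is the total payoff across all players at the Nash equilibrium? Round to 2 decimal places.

1803.67 hours

The effective private return per unit is now 3.9 × 1.88 / 6 = 1.2220 > 1, so every player's dominant strategy flips to full contribution.
So the Nash equilibrium is full contribution by all 6; the group earns 3.9 × 1.88 × 246 = 1803.67.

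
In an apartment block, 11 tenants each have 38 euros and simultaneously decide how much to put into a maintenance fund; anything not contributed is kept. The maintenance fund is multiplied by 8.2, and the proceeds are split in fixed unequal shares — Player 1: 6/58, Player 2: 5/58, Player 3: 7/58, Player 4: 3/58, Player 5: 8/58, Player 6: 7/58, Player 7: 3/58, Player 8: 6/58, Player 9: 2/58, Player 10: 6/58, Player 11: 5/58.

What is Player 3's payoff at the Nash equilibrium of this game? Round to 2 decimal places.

Player j's private return per contributed unit is 8.2 × (j's share). Contributing is weakly dominant for j when that share is at least 1/8.2 = 0.1220, and contributing 0 is dominant otherwise.
The only share above 0.1220 is Player 5's 8/58, contributing 38; the remaining 10 contribute 0. Total contributed: 38.
Player 3 keeps 38 and receives 8.2 × 38 × 7/58 = 37.61 from the maintenance fund, for a payoff of 75.61.

75.61 euros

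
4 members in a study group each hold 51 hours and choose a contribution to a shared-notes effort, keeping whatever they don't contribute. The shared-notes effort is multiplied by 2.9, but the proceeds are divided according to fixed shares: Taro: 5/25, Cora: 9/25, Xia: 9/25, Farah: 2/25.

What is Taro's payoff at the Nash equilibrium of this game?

110.16 hours

A player with share s gets back 2.9·s per unit contributed, so full contribution is dominant for anyone with s > 1/2.9 = 0.3448 and zero contribution is dominant for anyone below.
Cora and Xia are above the threshold, contributing 51 each; the remaining 2 contribute 0. Total contributed: 102.
Taro keeps 51 and receives 2.9 × 102 × 5/25 = 59.16 from the shared-notes effort, for a payoff of 110.16.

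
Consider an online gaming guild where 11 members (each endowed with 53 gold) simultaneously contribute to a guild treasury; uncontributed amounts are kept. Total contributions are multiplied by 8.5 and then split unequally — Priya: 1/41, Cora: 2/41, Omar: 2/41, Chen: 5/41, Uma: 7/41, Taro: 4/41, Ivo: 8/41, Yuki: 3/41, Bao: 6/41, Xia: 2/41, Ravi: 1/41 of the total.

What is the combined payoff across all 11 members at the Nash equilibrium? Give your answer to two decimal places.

2173.00 gold

A player with share s gets back 8.5·s per unit contributed, so full contribution is dominant for anyone with s > 1/8.5 = 0.1176 and zero contribution is dominant for anyone below.
Chen, Uma, Ivo and Bao clear that bar, contributing 53 each; the remaining 7 contribute 0. Total contributed: 212.
The guild treasury pays out 8.5 × 212 = 1802.00 in total (split across the unequal shares, but the aggregate is all that matters for the group sum).
The 7 free-riders keep 53 each, adding 371. Group total = 371 + 1802.00 = 2173.00.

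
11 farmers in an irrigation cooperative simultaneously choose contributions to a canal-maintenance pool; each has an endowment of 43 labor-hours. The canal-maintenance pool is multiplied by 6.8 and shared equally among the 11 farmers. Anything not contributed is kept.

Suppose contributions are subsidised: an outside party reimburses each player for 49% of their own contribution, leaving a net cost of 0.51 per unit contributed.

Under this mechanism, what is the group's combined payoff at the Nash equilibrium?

3448.17 labor-hours

With the mechanism, a contributed unit returns (6.8/11) / 0.51 = 1.2121 per unit of net cost to the contributor — now above 1 — so contributing fully is weakly dominant for every player.
So the Nash equilibrium is full contribution by all 11; the group earns 11 × (43 × 0.49 + 6.8 × 43) = 3448.17.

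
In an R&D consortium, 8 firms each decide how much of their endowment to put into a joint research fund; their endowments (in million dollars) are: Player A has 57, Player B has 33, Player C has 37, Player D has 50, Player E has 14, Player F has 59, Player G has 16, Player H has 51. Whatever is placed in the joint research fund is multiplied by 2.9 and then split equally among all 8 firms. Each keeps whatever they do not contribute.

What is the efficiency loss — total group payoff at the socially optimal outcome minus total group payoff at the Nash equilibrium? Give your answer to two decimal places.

602.30 million dollars

The private return per contributed unit is 2.9/8 = 0.3625 < 1 for every player regardless of endowment, so the Nash equilibrium is zero contribution and the group total is Σ E_j = 57 + 33 + 37 + 50 + 14 + 59 + 16 + 51 = 317.
Each contributed unit returns 2.900 to the group, so the social optimum is full contribution by everyone: group total = 2.900 × 317 = 919.30.
Efficiency loss = (2.900 − 1) × 317 = 602.30.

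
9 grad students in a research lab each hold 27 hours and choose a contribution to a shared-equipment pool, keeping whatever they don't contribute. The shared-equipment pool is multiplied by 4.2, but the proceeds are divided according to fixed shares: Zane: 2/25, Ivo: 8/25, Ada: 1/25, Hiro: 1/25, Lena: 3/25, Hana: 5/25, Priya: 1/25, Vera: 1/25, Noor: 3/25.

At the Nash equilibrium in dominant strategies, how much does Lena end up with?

40.61 hours

Each unit j contributes comes back to j as 4.2 × (j's share), so j prefers to contribute only if that share exceeds 1/4.2 = 0.2381; otherwise keeping the unit dominates.
The only share above 0.2381 is Ivo's 8/25, contributing 27; the remaining 8 contribute 0. Total contributed: 27.
Lena keeps 27 and receives 4.2 × 27 × 3/25 = 13.61 from the shared-equipment pool, for a payoff of 40.61.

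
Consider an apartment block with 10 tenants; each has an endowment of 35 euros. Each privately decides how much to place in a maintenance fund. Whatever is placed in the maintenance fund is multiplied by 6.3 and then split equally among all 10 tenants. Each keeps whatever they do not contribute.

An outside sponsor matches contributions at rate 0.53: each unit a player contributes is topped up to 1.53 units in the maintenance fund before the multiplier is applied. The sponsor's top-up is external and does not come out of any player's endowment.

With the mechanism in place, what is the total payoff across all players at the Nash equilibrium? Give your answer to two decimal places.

With the mechanism, a contributed unit returns 6.3 × 1.53 / 10 = 0.9639 per unit of net cost — still below 1 — so contributing 0 remains dominant for every player.
At the Nash equilibrium no one contributes; group total payoff = 10 × 35 = 350.

350.00 euros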